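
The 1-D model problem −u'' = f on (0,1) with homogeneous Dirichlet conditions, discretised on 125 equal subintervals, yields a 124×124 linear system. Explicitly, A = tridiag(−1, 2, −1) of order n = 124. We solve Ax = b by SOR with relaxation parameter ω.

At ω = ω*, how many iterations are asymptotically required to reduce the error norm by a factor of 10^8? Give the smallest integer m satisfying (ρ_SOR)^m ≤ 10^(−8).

½·tridiag(1,0,1) at n=124: λ_k = cos(kπ/125); max |λ| at k=1 ⇒ ρ_J = cos(π/125) ≈ 0.9996842.
√(1 − cos²(π/125)) = sin(π/125) ≈ 0.0251301.
[ω*] 2 ÷ (1 + 0.0251301) = 2 ÷ 1.0251301 = 1.9509719.
Hence ρ(B_{ω*}) = 1.9509719 − 1 = 0.9509719.
Need (0.9509719)^m ≤ 10^(−8): m ≥ 8·ln10/|ln 0.9509719| = 18.4207/0.0502708 = 366.429 ⇒ m = 367.

m = 367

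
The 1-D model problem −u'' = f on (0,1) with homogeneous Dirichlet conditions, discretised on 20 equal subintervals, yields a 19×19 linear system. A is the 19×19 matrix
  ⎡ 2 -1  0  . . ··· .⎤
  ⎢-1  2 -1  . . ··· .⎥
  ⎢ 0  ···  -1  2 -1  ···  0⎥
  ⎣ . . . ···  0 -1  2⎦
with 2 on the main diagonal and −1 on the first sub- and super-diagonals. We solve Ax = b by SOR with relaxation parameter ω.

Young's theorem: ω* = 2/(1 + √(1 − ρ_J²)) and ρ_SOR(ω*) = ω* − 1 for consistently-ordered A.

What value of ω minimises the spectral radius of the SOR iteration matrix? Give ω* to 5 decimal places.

ω* = 1.72945

n=19: λ(B_J) = 1 − λ(A)/2 = cos(kπ/20); k=1 gives ρ_J = 0.98769.
√(1−ρ_J²) simplifies to sin(π/20) = 0.156434.
ω* = 2/(1 + 0.156434) = 2/1.156434 = 1.72945.
Hence ρ(B_{ω*}) = 1.72945 − 1 = 0.72945.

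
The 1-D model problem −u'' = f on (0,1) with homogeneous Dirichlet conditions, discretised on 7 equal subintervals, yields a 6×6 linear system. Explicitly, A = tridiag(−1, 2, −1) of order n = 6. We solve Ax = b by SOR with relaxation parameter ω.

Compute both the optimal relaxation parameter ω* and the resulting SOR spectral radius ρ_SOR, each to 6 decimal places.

ω* = 1.394813, ρ_SOR = 0.394813

spectrum of D⁻¹(L+U) = {cos(kπ/7) : 1≤k≤6}; ρ_J = cos(π/7) = 0.900969.
1 − cos²(π/7) = sin²(π/7) ⇒ √(1−ρ_J²) = sin(π/7) = 0.4338837.
Young: ω* = 2/(1+√(1−ρ_J²)) = 2/(1+0.4338837) = 2/1.4338837 = 1.394813.
and ρ(B_{ω*}) = 1.394813 − 1 = 0.394813.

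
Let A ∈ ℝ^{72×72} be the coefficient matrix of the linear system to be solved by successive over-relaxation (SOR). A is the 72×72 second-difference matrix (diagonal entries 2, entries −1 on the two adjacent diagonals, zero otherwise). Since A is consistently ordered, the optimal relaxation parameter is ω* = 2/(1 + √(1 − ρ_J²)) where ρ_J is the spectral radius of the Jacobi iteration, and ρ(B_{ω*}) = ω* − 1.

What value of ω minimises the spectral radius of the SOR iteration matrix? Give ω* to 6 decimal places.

ω* = 1.917505

[ρ_J] n=72: ρ(B_J) = cos(π/(n+1)) = cos(π/73) = 0.999074.
√(1−ρ_J²) = |sin(π/73)| = 0.0430222
So ω* = 2/1.0430222 = 1.917505 (Young).
ρ_SOR = ω* − 1 = 1.917505 − 1 = 0.917505.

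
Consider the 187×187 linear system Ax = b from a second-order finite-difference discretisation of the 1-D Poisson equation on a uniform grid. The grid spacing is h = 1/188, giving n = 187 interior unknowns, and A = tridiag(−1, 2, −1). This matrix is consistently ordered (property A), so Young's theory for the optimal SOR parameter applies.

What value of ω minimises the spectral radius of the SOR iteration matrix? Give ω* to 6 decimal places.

With n=187, ρ(Jacobi) = cos(π/188) = 0.999860.
√(1−ρ_J²) simplifies to sin(π/188) = 0.0167098.
Then 2/(1+√(1−ρ_J²)) = 2/(1+0.0167098); ω* = 2/1.0167098 = 1.967130.
ρ_SOR = ω* − 1 ≈ 0.967130.

ω* = 1.967130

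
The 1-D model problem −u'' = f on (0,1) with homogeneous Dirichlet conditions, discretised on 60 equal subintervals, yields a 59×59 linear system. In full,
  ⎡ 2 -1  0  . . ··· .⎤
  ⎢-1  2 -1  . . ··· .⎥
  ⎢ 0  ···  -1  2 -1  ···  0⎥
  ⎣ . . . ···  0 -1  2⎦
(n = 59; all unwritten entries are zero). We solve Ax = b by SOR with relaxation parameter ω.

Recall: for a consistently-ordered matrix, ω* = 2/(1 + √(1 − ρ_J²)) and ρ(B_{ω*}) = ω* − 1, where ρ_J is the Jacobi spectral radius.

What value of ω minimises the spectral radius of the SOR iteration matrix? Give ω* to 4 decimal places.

ω* = 1.9005

ρ_J = max_k |cos(kπ/60)| = cos(π/60) = 0.9986
√(1 − cos²(π/60)) = sin(π/60) ≈ 0.05234.
Young: ω* = 2/(1+√(1−ρ_J²)) = 2/(1+0.05234) = 2/1.05234 = 1.9005.
Hence ρ(B_{ω*}) = 1.9005 − 1 = 0.9005.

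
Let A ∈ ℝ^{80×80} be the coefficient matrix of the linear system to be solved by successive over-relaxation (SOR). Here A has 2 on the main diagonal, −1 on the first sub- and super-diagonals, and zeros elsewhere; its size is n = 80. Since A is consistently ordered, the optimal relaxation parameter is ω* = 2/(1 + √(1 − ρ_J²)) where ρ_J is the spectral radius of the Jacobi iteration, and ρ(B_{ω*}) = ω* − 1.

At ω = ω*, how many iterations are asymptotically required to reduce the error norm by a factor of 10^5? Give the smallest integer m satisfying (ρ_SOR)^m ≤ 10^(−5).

[ρ_J] n=80: ρ(B_J) = cos(π/(n+1)) = cos(π/81) = 0.9992480.
√(1−ρ_J²) = |sin(π/81)| = 0.0387754
So ω* = 2/1.0387754 = 1.9253440 (Young).
Hence ρ(B_{ω*}) = 1.9253440 − 1 = 0.9253440.
Need (0.9253440)^m ≤ 10^(−5): m ≥ 5·ln10/|ln 0.9253440| = 11.5129/0.0775897 = 148.382 ⇒ m = 149.

m = 149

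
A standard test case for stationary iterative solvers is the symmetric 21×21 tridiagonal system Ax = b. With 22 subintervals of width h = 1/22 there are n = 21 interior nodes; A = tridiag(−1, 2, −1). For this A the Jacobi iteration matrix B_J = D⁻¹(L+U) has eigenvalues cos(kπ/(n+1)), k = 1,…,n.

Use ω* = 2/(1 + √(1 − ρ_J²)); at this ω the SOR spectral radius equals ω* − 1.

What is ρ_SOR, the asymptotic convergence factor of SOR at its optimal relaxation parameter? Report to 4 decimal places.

ρ_SOR = 0.7508

With n=21, ρ(Jacobi) = cos(π/22) = 0.9898.
√(1−ρ_J²) = |sin(π/22)| = 0.14231
So ω* = 2/1.14231 = 1.7508 (Young).
ρ_SOR = ω* − 1 = 1.7508 − 1 = 0.7508.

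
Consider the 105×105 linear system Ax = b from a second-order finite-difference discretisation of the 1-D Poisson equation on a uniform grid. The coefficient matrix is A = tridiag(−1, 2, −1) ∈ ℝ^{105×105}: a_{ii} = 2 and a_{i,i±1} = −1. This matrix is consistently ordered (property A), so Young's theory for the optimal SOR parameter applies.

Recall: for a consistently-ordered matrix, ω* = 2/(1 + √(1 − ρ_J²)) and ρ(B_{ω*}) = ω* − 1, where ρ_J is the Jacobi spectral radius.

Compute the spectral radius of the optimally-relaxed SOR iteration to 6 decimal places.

n=105: λ(B_J) = 1 − λ(A)/2 = cos(kπ/106); k=1 gives ρ_J = 0.999561.
√(1−ρ_J²) simplifies to sin(π/106) = 0.0296333.
ω* = 2/(1+0.0296333) = 1.942439
ρ_SOR = ω* − 1 ≈ 0.942439.

ρ_SOR = 0.942439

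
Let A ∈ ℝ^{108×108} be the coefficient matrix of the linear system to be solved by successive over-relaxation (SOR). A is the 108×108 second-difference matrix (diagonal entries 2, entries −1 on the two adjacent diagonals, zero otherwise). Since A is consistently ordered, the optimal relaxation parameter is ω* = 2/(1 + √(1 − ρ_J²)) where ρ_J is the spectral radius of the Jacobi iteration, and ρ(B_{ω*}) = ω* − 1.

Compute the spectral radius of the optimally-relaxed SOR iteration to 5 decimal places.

½·tridiag(1,0,1) at n=108: λ_k = cos(kπ/109); max |λ| at k=1 ⇒ ρ_J = cos(π/109) ≈ 0.99958.
1 − cos²(π/109) = sin²(π/109) ⇒ √(1−ρ_J²) = sin(π/109) = 0.028818.
ω* = 2/(1+0.028818) = 1.94398
ρ_SOR = ω* − 1 = 1.94398 − 1 = 0.94398.

ρ_SOR = 0.94398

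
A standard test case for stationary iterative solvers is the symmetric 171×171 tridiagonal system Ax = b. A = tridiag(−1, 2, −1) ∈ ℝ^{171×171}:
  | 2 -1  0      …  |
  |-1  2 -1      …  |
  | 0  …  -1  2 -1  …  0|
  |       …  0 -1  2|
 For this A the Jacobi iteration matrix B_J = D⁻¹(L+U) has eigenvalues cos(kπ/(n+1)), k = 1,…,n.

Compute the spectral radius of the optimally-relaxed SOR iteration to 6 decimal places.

ρ_SOR = 0.964127

spectrum of D⁻¹(L+U) = {cos(kπ/172) : 1≤k≤171}; ρ_J = cos(π/172) = 0.999833.
√(1−ρ_J²) simplifies to sin(π/172) = 0.0182641.
So ω* = 2/1.0182641 = 1.964127 (Young).
ρ(B_{ω*}) = ω*−1 = 0.964127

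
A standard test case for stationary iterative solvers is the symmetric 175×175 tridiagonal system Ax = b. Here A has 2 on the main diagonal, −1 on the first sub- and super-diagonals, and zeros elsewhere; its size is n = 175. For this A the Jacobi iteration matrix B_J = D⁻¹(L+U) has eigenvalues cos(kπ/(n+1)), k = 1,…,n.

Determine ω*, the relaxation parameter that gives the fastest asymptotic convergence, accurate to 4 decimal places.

ω* = 1.9649

½·tridiag(1,0,1) at n=175: λ_k = cos(kπ/176); max |λ| at k=1 ⇒ ρ_J = cos(π/176) ≈ 0.9998.
root = sin(π/176) = 0.01785  (since 1−cos² = sin²).
Young: ω* = 2/(1+√(1−ρ_J²)) = 2/(1+0.01785) = 2/1.01785 = 1.9649.
ρ_SOR = ω* − 1 = 1.9649 − 1 = 0.9649.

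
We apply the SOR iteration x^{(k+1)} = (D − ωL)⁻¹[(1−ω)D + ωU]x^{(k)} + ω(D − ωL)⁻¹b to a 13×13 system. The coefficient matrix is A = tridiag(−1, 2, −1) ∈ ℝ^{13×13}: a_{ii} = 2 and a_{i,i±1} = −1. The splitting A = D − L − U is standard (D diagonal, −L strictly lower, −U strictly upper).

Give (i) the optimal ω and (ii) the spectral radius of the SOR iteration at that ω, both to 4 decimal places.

ω* = 1.6360, ρ_SOR = 0.6360

With n=13, ρ(Jacobi) = cos(π/14) = 0.9749.
root = sin(π/14) = 0.22252  (since 1−cos² = sin²).
Young: ω* = 2/(1+√(1−ρ_J²)) = 2/(1+0.22252) = 2/1.22252 = 1.6360.
[ρ_SOR] ω* − 1 = 0.6360.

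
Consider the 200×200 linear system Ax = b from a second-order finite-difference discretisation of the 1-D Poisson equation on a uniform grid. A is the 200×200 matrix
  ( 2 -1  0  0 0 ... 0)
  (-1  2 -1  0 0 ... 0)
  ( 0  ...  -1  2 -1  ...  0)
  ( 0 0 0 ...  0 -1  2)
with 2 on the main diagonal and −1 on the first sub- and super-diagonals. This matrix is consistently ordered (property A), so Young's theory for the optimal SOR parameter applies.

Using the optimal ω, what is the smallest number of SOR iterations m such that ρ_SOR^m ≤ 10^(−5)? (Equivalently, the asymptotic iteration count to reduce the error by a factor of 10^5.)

m = 369

ρ_J = max_k |cos(kπ/201)| = cos(π/201) = 0.9998779
√(1−ρ_J²) = |sin(π/201)| = 0.0156292
So ω* = 2/1.0156292 = 1.9692226 (Young).
and ρ(B_{ω*}) = 1.9692226 − 1 = 0.9692226.
(0.9692226)^m ≤ 10^{−5}  ⇒  m·ln(0.9692226) ≤ −5·ln10  ⇒  m ≥ 368.283  ⇒  m = 369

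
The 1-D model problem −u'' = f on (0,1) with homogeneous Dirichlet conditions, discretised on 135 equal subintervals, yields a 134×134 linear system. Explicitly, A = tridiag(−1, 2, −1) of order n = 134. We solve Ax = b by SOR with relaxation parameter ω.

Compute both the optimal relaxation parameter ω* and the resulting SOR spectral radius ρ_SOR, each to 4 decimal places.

ω* = 1.9545, ρ_SOR = 0.9545

B_J for the 134×134 system has eigenvalues cos(kπ/135); ρ_J = cos(π/135) = 0.9997.
√(1 − cos²(π/135)) = sin(π/135) ≈ 0.02327.
[ω*] 2 ÷ (1 + 0.02327) = 2 ÷ 1.02327 = 1.9545.
At ω = 1.9545 every |λ(B_ω)| = ω−1, so ρ_SOR = 0.9545.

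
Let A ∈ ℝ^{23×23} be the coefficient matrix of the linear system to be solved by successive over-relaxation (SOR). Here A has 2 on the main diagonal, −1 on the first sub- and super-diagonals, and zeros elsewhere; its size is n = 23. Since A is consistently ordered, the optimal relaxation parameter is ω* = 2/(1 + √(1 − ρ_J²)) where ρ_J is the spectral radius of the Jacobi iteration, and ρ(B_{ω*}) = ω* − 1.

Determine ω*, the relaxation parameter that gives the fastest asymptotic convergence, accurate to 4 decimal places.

n=23: λ(B_J) = 1 − λ(A)/2 = cos(kπ/24); k=1 gives ρ_J = 0.9914.
root = sin(π/24) = 0.13053  (since 1−cos² = sin²).
So ω* = 2/1.13053 = 1.7691 (Young).
ρ_SOR = ω* − 1 ≈ 0.7691.

ω* = 1.7691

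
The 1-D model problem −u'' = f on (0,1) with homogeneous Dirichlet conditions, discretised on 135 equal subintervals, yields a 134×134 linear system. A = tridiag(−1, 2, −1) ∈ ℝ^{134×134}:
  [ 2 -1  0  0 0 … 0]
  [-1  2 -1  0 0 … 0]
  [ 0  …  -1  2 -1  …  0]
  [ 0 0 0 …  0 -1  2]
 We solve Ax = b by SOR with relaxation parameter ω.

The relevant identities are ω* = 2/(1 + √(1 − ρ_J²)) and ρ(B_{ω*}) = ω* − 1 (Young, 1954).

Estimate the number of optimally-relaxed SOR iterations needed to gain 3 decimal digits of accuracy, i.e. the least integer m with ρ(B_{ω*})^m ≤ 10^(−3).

½·tridiag(1,0,1) at n=134: λ_k = cos(kπ/135); max |λ| at k=1 ⇒ ρ_J = cos(π/135) ≈ 0.9997292.
√(1−ρ_J²) simplifies to sin(π/135) = 0.0232690.
So ω* = 2/1.0232690 = 1.9545203 (Young).
ρ(B_{ω*}) = ω*−1 = 0.9545203
Need (0.9545203)^m ≤ 10^(−3): m ≥ 3·ln10/|ln 0.9545203| = 6.90776/0.0465464 = 148.406 ⇒ m = 149.

m = 149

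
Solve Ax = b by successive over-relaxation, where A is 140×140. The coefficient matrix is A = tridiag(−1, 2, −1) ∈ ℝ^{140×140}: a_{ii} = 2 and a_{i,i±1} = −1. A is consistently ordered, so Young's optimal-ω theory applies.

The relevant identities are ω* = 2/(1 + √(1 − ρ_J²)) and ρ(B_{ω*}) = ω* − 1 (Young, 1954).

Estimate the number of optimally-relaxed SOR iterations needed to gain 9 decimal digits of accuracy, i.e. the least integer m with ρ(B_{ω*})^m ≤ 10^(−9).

With n=140, ρ(Jacobi) = cos(π/141) = 0.9997518.
1 − cos²(π/141) = sin²(π/141) ⇒ √(1−ρ_J²) = sin(π/141) = 0.0222790.
[ω*] 2 ÷ (1 + 0.0222790) = 2 ÷ 1.0222790 = 1.9564131.
and ρ(B_{ω*}) = 1.9564131 − 1 = 0.9564131.
(0.9564131)^m ≤ 10^{−9}  ⇒  m·ln(0.9564131) ≤ −9·ln10  ⇒  m ≥ 465.010  ⇒  m = 466

m = 466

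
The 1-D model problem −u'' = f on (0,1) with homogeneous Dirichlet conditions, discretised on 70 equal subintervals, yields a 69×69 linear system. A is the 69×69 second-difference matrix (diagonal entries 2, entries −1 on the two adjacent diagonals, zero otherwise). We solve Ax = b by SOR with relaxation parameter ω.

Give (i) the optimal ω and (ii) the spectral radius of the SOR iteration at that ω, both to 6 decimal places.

ω* = 1.914123, ρ_SOR = 0.914123

ρ_J = max_k |cos(kπ/70)| = cos(π/70) = 0.998993
1 − cos²(π/70) = sin²(π/70) ⇒ √(1−ρ_J²) = sin(π/70) = 0.0448648.
Then 2/(1+√(1−ρ_J²)) = 2/(1+0.0448648); ω* = 2/1.0448648 = 1.914123.
At ω = 1.914123 every |λ(B_ω)| = ω−1, so ρ_SOR = 0.914123.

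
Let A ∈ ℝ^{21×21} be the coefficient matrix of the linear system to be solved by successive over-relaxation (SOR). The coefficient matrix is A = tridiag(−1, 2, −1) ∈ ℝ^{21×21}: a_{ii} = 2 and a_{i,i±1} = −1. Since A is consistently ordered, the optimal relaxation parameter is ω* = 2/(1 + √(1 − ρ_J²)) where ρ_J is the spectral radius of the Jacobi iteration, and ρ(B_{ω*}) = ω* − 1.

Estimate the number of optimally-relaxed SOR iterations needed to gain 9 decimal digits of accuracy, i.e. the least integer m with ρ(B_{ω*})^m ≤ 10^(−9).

m = 73

[ρ_J] n=21: ρ(B_J) = cos(π/(n+1)) = cos(π/22) = 0.9898214.
√(1 − cos²(π/22)) = sin(π/22) ≈ 0.1423148.
ω* = 2 / (1 + 0.1423148) = 2 / 1.1423148 ≈ 1.7508309.
Hence ρ(B_{ω*}) = 1.7508309 − 1 = 0.7508309.
(0.7508309)^m ≤ 10^{−9}  ⇒  m·ln(0.7508309) ≤ −9·ln10  ⇒  m ≥ 72.314  ⇒  m = 73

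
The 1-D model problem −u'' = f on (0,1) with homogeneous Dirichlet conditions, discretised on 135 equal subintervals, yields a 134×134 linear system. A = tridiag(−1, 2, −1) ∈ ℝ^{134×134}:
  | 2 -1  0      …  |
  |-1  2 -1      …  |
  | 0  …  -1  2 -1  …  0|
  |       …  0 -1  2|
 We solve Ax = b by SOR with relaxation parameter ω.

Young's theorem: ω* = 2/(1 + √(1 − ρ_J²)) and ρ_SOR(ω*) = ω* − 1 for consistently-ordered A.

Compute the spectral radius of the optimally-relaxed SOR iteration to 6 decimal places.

ρ_SOR = 0.954520

½·tridiag(1,0,1) at n=134: λ_k = cos(kπ/135); max |λ| at k=1 ⇒ ρ_J = cos(π/135) ≈ 0.999729.
√(1−ρ_J²) simplifies to sin(π/135) = 0.0232690.
ω* = 2 / (1 + 0.0232690) = 2 / 1.0232690 ≈ 1.954520.
[ρ_SOR] ω* − 1 = 0.954520.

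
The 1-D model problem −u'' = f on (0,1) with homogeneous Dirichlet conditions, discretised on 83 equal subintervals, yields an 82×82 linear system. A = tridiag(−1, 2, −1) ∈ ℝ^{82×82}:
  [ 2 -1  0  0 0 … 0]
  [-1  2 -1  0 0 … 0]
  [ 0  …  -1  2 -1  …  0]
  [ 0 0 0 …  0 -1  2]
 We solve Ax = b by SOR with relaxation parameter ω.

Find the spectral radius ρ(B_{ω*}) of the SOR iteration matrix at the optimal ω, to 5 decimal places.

n=82: λ(B_J) = 1 − λ(A)/2 = cos(kπ/83); k=1 gives ρ_J = 0.99928.
root = sin(π/83) = 0.037841  (since 1−cos² = sin²).
So ω* = 2/1.037841 = 1.92708 (Young).
ρ_SOR = ω* − 1 = 1.92708 − 1 = 0.92708.

ρ_SOR = 0.92708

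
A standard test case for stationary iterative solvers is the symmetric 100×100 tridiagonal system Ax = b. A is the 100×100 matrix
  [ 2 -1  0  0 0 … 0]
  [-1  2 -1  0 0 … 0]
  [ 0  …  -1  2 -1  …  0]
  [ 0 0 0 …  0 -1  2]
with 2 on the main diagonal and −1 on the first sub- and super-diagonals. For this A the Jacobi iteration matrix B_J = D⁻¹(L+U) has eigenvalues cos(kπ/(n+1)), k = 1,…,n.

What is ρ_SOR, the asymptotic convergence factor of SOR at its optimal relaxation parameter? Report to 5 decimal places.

½·tridiag(1,0,1) at n=100: λ_k = cos(kπ/101); max |λ| at k=1 ⇒ ρ_J = cos(π/101) ≈ 0.99952.
1 − cos²(π/101) = sin²(π/101) ⇒ √(1−ρ_J²) = sin(π/101) = 0.031100.
So ω* = 2/1.031100 = 1.93968 (Young).
ρ(B_{ω*}) = ω*−1 = 0.93968

ρ_SOR = 0.93968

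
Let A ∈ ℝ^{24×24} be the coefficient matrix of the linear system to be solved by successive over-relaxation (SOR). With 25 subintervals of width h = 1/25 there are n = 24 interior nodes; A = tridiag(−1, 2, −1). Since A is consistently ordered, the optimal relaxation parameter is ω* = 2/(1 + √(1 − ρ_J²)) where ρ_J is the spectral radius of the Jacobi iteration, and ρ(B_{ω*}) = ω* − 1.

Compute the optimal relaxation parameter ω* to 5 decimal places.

ω* = 1.77725

B_J for the 24×24 system has eigenvalues cos(kπ/25); ρ_J = cos(π/25) = 0.99211.
√(1−ρ_J²) simplifies to sin(π/25) = 0.125333.
ω* = 2/(1+0.125333) = 1.77725
ρ(B_{ω*}) = ω*−1 = 0.77725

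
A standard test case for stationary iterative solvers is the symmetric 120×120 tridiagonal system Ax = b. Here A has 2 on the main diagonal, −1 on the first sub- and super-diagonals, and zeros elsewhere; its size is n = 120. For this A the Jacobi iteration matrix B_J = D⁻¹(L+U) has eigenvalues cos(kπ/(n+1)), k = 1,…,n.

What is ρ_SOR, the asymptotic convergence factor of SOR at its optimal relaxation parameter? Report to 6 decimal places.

[ρ_J] n=120: ρ(B_J) = cos(π/(n+1)) = cos(π/121) = 0.999663.
√(1 − cos²(π/121)) = sin(π/121) ≈ 0.0259607.
So ω* = 2/1.0259607 = 1.949392 (Young).
and ρ(B_{ω*}) = 1.949392 − 1 = 0.949392.

ρ_SOR = 0.949392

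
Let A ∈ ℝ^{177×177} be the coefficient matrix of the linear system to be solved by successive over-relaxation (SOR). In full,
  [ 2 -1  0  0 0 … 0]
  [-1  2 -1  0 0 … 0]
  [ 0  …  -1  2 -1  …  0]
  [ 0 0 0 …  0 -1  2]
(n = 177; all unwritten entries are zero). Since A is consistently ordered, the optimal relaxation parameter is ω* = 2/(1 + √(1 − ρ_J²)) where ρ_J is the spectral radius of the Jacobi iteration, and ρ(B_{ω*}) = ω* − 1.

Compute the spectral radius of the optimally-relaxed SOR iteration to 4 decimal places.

ρ_SOR = 0.9653

½·tridiag(1,0,1) at n=177: λ_k = cos(kπ/178); max |λ| at k=1 ⇒ ρ_J = cos(π/178) ≈ 0.9998.
√(1−ρ_J²) = |sin(π/178)| = 0.01765
So ω* = 2/1.01765 = 1.9653 (Young).
and ρ(B_{ω*}) = 1.9653 − 1 = 0.9653.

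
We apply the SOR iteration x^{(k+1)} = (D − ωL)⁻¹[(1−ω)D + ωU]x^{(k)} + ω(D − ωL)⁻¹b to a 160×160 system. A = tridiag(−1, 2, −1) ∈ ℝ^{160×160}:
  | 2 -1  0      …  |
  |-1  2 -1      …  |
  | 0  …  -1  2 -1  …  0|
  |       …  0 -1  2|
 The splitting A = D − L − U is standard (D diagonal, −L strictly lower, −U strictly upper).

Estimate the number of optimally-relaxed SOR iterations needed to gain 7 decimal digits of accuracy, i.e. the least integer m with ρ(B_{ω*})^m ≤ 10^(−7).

m = 413

[ρ_J] n=160: ρ(B_J) = cos(π/(n+1)) = cos(π/161) = 0.9998096.
√(1 − cos²(π/161)) = sin(π/161) ≈ 0.0195118.
[ω*] 2 ÷ (1 + 0.0195118) = 2 ÷ 1.0195118 = 1.9617232.
Hence ρ(B_{ω*}) = 1.9617232 − 1 = 0.9617232.
ρ_SOR^m ≤ 10^(−7) ⇔ m ≥ 7·ln10/(−ln 0.9617232) = 16.1181/0.0390286 = 412.982; m = ⌈412.982⌉ = 413.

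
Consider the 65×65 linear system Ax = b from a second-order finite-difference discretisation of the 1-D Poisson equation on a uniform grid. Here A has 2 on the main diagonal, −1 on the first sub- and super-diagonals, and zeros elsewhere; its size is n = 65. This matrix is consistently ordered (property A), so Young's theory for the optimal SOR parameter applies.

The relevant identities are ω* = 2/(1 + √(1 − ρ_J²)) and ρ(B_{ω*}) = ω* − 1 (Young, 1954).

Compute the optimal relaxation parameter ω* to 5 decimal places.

ω* = 1.90916

½·tridiag(1,0,1) at n=65: λ_k = cos(kπ/66); max |λ| at k=1 ⇒ ρ_J = cos(π/66) ≈ 0.99887.
√(1 − cos²(π/66)) = sin(π/66) ≈ 0.047582.
Then 2/(1+√(1−ρ_J²)) = 2/(1+0.047582); ω* = 2/1.047582 = 1.90916.
ρ(B_{ω*}) = ω*−1 = 0.90916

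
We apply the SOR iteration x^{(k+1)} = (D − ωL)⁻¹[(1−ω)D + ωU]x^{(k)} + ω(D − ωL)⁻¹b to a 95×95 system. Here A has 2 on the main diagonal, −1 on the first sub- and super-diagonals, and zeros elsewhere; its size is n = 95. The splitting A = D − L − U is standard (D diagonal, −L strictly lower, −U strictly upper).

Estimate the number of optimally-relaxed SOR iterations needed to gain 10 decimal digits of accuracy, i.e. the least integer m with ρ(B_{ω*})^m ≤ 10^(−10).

m = 352

ρ_J = max_k |cos(kπ/96)| = cos(π/96) = 0.9994646
root = sin(π/96) = 0.0327191  (since 1−cos² = sin²).
Young: ω* = 2/(1+√(1−ρ_J²)) = 2/(1+0.0327191) = 2/1.0327191 = 1.9366350.
ρ_SOR = ω* − 1 ≈ 0.9366350.
m ≥ 10·ln10 / (−ln 0.9366350) = 351.747; smallest integer m = 352.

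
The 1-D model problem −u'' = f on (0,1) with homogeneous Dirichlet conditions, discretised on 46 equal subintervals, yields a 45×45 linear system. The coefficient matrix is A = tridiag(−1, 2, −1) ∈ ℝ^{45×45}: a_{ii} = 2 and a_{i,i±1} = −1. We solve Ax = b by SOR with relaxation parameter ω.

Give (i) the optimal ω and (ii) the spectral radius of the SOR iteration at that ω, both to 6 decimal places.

ω* = 1.872234, ρ_SOR = 0.872234

B_J for the 45×45 system has eigenvalues cos(kπ/46); ρ_J = cos(π/46) = 0.997669.
root = sin(π/46) = 0.0682424  (since 1−cos² = sin²).
So ω* = 2/1.0682424 = 1.872234 (Young).
Hence ρ(B_{ω*}) = 1.872234 − 1 = 0.872234.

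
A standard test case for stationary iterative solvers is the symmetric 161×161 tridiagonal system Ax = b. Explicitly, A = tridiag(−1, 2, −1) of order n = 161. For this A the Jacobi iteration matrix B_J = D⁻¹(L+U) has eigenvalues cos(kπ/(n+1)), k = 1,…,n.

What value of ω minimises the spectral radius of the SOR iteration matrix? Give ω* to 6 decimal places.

spectrum of D⁻¹(L+U) = {cos(kπ/162) : 1≤k≤161}; ρ_J = cos(π/162) = 0.999812.
root = sin(π/162) = 0.0193913  (since 1−cos² = sin²).
Then 2/(1+√(1−ρ_J²)) = 2/(1+0.0193913); ω* = 2/1.0193913 = 1.961955.
ρ_SOR = ω* − 1 = 1.961955 − 1 = 0.961955.

ω* = 1.961955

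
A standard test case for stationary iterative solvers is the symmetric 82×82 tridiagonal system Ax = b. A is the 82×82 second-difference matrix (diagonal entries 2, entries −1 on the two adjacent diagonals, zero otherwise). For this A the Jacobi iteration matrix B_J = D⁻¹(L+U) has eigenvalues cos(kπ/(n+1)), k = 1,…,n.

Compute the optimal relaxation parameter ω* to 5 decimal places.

ω* = 1.92708

spectrum of D⁻¹(L+U) = {cos(kπ/83) : 1≤k≤82}; ρ_J = cos(π/83) = 0.99928.
√(1−ρ_J²) simplifies to sin(π/83) = 0.037841.
Young: ω* = 2/(1+√(1−ρ_J²)) = 2/(1+0.037841) = 2/1.037841 = 1.92708.
ρ_SOR = ω* − 1 = 1.92708 − 1 = 0.92708.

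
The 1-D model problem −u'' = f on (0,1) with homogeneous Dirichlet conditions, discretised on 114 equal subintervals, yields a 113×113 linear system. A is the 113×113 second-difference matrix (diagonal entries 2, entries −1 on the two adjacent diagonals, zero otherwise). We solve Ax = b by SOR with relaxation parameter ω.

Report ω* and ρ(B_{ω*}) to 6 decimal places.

ω* = 1.946369, ρ_SOR = 0.946369

n=113: λ(B_J) = 1 − λ(A)/2 = cos(kπ/114); k=1 gives ρ_J = 0.999620.
root = sin(π/114) = 0.0275543  (since 1−cos² = sin²).
Young: ω* = 2/(1+√(1−ρ_J²)) = 2/(1+0.0275543) = 2/1.0275543 = 1.946369.
At ω = 1.946369 every |λ(B_ω)| = ω−1, so ρ_SOR = 0.946369.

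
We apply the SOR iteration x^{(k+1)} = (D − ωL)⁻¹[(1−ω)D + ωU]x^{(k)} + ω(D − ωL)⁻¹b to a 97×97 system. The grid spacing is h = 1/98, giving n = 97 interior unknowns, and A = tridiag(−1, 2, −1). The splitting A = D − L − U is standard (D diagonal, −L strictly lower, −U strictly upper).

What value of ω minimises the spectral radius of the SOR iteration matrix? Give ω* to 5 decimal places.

With n=97, ρ(Jacobi) = cos(π/98) = 0.99949.
√(1 − cos²(π/98)) = sin(π/98) ≈ 0.032052.
ω* = 2 / (1 + 0.032052) = 2 / 1.032052 ≈ 1.93789.
[ρ_SOR] ω* − 1 = 0.93789.

ω* = 1.93789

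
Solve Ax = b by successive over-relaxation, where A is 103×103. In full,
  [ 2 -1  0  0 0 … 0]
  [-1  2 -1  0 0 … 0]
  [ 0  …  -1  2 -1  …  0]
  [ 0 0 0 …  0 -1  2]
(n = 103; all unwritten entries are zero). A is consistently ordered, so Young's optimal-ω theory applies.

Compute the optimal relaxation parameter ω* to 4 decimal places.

ω* = 1.9414

With n=103, ρ(Jacobi) = cos(π/104) = 0.9995.
root = sin(π/104) = 0.03020  (since 1−cos² = sin²).
ω* = 2/(1 + 0.03020) = 2/1.03020 = 1.9414.
At ω = 1.9414 every |λ(B_ω)| = ω−1, so ρ_SOR = 0.9414.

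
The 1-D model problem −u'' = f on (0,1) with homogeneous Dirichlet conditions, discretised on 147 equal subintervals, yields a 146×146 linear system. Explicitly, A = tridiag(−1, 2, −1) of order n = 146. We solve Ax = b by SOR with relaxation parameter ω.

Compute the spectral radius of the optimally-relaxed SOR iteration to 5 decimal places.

ρ_J = max_k |cos(kπ/147)| = cos(π/147) = 0.99977
√(1−ρ_J²) simplifies to sin(π/147) = 0.021370.
Then 2/(1+√(1−ρ_J²)) = 2/(1+0.021370); ω* = 2/1.021370 = 1.95815.
ρ_SOR = ω* − 1 = 1.95815 − 1 = 0.95815.

ρ_SOR = 0.95815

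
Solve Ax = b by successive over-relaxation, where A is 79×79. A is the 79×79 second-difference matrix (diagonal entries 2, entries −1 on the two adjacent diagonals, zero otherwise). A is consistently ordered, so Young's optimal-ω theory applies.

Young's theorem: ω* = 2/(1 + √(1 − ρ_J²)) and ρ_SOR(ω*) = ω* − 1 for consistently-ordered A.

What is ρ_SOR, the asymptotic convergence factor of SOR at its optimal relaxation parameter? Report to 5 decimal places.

With n=79, ρ(Jacobi) = cos(π/80) = 0.99923.
1 − cos²(π/80) = sin²(π/80) ⇒ √(1−ρ_J²) = sin(π/80) = 0.039260.
ω* = 2 / (1 + 0.039260) = 2 / 1.039260 ≈ 1.92445.
ρ_SOR = ω* − 1 ≈ 0.92445.

ρ_SOR = 0.92445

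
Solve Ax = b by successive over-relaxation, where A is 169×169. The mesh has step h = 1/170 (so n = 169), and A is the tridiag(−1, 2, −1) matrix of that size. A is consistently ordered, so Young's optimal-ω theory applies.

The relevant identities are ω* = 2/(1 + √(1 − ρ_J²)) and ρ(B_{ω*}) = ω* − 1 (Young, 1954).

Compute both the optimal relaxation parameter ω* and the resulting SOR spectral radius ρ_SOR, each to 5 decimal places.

spectrum of D⁻¹(L+U) = {cos(kπ/170) : 1≤k≤169}; ρ_J = cos(π/170) = 0.99983.
root = sin(π/170) = 0.018479  (since 1−cos² = sin²).
[ω*] 2 ÷ (1 + 0.018479) = 2 ÷ 1.018479 = 1.96371.
ρ_SOR = ω* − 1 = 1.96371 − 1 = 0.96371.

ω* = 1.96371, ρ_SOR = 0.96371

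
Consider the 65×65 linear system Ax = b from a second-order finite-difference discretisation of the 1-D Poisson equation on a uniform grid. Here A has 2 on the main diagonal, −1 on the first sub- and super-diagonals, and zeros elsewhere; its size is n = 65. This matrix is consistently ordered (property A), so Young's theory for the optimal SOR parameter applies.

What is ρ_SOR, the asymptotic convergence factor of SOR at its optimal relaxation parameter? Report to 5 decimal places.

ρ_SOR = 0.90916

[ρ_J] n=65: ρ(B_J) = cos(π/(n+1)) = cos(π/66) = 0.99887.
√(1−ρ_J²) = |sin(π/66)| = 0.047582
ω* = 2 / (1 + 0.047582) = 2 / 1.047582 ≈ 1.90916.
At ω = 1.90916 every |λ(B_ω)| = ω−1, so ρ_SOR = 0.90916.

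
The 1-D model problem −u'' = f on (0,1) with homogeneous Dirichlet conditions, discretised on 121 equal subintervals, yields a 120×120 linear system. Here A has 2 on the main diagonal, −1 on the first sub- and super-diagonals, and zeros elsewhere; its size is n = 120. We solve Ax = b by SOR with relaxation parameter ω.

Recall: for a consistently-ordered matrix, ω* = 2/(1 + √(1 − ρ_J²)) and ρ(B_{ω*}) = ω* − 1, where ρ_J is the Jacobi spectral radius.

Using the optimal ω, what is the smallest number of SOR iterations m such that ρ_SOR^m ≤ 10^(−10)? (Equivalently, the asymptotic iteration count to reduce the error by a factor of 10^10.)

m = 444

B_J for the 120×120 system has eigenvalues cos(kπ/121); ρ_J = cos(π/121) = 0.9996630.
√(1−ρ_J²) simplifies to sin(π/121) = 0.0259607.
[ω*] 2 ÷ (1 + 0.0259607) = 2 ÷ 1.0259607 = 1.9493924.
and ρ(B_{ω*}) = 1.9493924 − 1 = 0.9493924.
Need (0.9493924)^m ≤ 10^(−10): m ≥ 10·ln10/|ln 0.9493924| = 23.0259/0.0519331 = 443.376 ⇒ m = 444.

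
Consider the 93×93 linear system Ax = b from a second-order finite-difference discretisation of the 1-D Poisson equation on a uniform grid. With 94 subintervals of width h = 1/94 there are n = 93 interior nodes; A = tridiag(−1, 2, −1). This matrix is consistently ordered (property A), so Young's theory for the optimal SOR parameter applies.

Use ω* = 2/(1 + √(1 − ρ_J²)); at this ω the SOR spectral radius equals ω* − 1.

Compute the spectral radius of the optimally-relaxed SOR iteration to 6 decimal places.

ρ_SOR = 0.935331

B_J for the 93×93 system has eigenvalues cos(kπ/94); ρ_J = cos(π/94) = 0.999442.
√(1−ρ_J²) simplifies to sin(π/94) = 0.0334150.
ω* = 2/(1 + 0.0334150) = 2/1.0334150 = 1.935331.
and ρ(B_{ω*}) = 1.935331 − 1 = 0.935331.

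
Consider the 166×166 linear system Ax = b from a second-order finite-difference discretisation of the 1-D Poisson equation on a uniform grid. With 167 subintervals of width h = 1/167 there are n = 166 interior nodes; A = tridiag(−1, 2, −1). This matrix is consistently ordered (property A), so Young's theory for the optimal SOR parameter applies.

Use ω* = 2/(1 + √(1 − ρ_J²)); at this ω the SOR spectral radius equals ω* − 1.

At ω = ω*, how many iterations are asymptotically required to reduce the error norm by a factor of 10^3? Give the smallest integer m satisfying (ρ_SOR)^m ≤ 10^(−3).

[ρ_J] n=166: ρ(B_J) = cos(π/(n+1)) = cos(π/167) = 0.9998231.
√(1−ρ_J²) simplifies to sin(π/167) = 0.0188108.
ω* = 2/(1+0.0188108) = 1.9630730
Hence ρ(B_{ω*}) = 1.9630730 − 1 = 0.9630730.
For 3 digits: m = 3·ln10 / (−ln 0.9630730) = 6.90776/0.0376261 = 183.590; round up → m = 184.

m = 184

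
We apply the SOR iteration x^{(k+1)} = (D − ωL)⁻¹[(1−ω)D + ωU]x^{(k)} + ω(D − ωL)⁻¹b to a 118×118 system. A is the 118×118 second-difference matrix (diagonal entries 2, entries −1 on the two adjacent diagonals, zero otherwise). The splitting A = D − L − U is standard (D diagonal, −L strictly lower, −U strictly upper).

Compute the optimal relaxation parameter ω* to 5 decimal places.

ω* = 1.94856

[ρ_J] n=118: ρ(B_J) = cos(π/(n+1)) = cos(π/119) = 0.99965.
√(1−ρ_J²) simplifies to sin(π/119) = 0.026397.
[ω*] 2 ÷ (1 + 0.026397) = 2 ÷ 1.026397 = 1.94856.
ρ(B_{ω*}) = ω*−1 = 0.94856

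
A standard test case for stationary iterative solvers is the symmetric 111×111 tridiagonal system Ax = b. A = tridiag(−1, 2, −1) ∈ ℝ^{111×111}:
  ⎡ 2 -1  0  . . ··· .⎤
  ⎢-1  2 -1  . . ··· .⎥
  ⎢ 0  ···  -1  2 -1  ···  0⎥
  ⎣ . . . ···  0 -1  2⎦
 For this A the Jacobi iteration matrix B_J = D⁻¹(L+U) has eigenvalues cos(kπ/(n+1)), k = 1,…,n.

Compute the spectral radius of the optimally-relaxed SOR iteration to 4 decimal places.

ρ_SOR = 0.9454

ρ_J = max_k |cos(kπ/112)| = cos(π/112) = 0.9996
√(1−ρ_J²) simplifies to sin(π/112) = 0.02805.
Young: ω* = 2/(1+√(1−ρ_J²)) = 2/(1+0.02805) = 2/1.02805 = 1.9454.
ρ_SOR = ω* − 1 = 1.9454 − 1 = 0.9454.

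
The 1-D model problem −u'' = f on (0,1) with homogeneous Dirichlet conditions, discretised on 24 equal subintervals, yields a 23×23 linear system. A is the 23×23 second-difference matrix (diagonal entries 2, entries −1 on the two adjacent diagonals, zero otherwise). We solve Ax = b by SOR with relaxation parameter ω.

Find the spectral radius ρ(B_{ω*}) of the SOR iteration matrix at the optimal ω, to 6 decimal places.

B_J for the 23×23 system has eigenvalues cos(kπ/24); ρ_J = cos(π/24) = 0.991445.
√(1−ρ_J²) = |sin(π/24)| = 0.1305262
ω* = 2/(1+0.1305262) = 1.769088
and ρ(B_{ω*}) = 1.769088 − 1 = 0.769088.

ρ_SOR = 0.769088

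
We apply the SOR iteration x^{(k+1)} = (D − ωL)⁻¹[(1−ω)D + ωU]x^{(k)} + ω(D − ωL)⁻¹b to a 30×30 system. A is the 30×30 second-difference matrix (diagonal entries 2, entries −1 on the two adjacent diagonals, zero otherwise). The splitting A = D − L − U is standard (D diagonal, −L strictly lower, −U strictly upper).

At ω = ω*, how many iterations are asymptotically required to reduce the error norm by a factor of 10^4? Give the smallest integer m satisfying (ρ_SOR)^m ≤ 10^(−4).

m = 46

[ρ_J] n=30: ρ(B_J) = cos(π/(n+1)) = cos(π/31) = 0.9948693.
1 − cos²(π/31) = sin²(π/31) ⇒ √(1−ρ_J²) = sin(π/31) = 0.1011683.
ω* = 2 / (1 + 0.1011683) = 2 / 1.1011683 ≈ 1.8162528.
[ρ_SOR] ω* − 1 = 0.8162528.
m ≥ 4·ln10 / (−ln 0.8162528) = 45.364; smallest integer m = 46.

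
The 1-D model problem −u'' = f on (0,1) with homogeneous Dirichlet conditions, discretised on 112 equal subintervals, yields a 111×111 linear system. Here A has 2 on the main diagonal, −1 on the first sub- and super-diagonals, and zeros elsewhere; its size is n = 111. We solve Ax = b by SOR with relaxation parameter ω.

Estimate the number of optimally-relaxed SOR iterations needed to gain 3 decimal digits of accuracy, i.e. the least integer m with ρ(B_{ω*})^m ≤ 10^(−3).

spectrum of D⁻¹(L+U) = {cos(kπ/112) : 1≤k≤111}; ρ_J = cos(π/112) = 0.9996066.
root = sin(π/112) = 0.0280463  (since 1−cos² = sin²).
[ω*] 2 ÷ (1 + 0.0280463) = 2 ÷ 1.0280463 = 1.9454377.
and ρ(B_{ω*}) = 1.9454377 − 1 = 0.9454377.
ρ_SOR^m ≤ 10^(−3) ⇔ m ≥ 3·ln10/(−ln 0.9454377) = 6.90776/0.0561073 = 123.117; m = ⌈123.117⌉ = 124.

m = 124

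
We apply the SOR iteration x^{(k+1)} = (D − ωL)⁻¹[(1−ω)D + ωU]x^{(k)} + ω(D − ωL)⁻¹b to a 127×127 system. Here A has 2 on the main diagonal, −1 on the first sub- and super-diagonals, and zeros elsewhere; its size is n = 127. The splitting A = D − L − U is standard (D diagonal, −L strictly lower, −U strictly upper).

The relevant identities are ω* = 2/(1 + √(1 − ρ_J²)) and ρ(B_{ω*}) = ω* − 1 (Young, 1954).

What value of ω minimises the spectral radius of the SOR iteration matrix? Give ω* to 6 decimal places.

ω* = 1.952093

spectrum of D⁻¹(L+U) = {cos(kπ/128) : 1≤k≤127}; ρ_J = cos(π/128) = 0.999699.
1 − cos²(π/128) = sin²(π/128) ⇒ √(1−ρ_J²) = sin(π/128) = 0.0245412.
ω* = 2/(1+0.0245412) = 1.952093
Hence ρ(B_{ω*}) = 1.952093 − 1 = 0.952093.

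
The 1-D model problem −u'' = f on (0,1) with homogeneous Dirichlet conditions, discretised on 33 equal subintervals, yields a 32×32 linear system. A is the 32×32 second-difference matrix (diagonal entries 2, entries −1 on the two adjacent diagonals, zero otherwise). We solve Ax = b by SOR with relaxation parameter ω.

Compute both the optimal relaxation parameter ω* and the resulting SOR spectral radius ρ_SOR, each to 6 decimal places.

With n=32, ρ(Jacobi) = cos(π/33) = 0.995472.
root = sin(π/33) = 0.0950560  (since 1−cos² = sin²).
[ω*] 2 ÷ (1 + 0.0950560) = 2 ÷ 1.0950560 = 1.826391.
and ρ(B_{ω*}) = 1.826391 − 1 = 0.826391.

ω* = 1.826391, ρ_SOR = 0.826391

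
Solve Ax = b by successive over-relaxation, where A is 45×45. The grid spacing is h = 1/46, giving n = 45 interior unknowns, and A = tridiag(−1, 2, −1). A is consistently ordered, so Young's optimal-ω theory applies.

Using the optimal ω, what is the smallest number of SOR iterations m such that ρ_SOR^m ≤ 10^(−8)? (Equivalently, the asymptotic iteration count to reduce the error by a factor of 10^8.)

m = 135

ρ_J = max_k |cos(kπ/46)| = cos(π/46) = 0.9976688
root = sin(π/46) = 0.0682424  (since 1−cos² = sin²).
ω* = 2 / (1 + 0.0682424) = 2 / 1.0682424 ≈ 1.8722342.
ρ_SOR = ω* − 1 ≈ 0.8722342.
(0.8722342)^m ≤ 10^{−8}  ⇒  m·ln(0.8722342) ≤ −8·ln10  ⇒  m ≥ 134.756  ⇒  m = 135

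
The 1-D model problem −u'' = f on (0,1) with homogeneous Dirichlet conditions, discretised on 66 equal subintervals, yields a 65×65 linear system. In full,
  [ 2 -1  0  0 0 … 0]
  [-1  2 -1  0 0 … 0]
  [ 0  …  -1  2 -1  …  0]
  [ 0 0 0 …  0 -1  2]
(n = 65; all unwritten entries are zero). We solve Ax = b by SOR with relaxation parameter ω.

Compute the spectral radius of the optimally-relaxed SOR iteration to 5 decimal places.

ρ_SOR = 0.90916

n=65: λ(B_J) = 1 − λ(A)/2 = cos(kπ/66); k=1 gives ρ_J = 0.99887.
√(1 − cos²(π/66)) = sin(π/66) ≈ 0.047582.
ω* = 2 / (1 + 0.047582) = 2 / 1.047582 ≈ 1.90916.
At ω = 1.90916 every |λ(B_ω)| = ω−1, so ρ_SOR = 0.90916.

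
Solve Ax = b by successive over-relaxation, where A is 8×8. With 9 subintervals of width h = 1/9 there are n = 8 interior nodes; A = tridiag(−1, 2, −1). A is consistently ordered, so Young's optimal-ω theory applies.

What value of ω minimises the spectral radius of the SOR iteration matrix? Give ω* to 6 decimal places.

B_J for the 8×8 system has eigenvalues cos(kπ/9); ρ_J = cos(π/9) = 0.939693.
√(1 − cos²(π/9)) = sin(π/9) ≈ 0.3420201.
So ω* = 2/1.3420201 = 1.490291 (Young).
At ω = 1.490291 every |λ(B_ω)| = ω−1, so ρ_SOR = 0.490291.

ω* = 1.490291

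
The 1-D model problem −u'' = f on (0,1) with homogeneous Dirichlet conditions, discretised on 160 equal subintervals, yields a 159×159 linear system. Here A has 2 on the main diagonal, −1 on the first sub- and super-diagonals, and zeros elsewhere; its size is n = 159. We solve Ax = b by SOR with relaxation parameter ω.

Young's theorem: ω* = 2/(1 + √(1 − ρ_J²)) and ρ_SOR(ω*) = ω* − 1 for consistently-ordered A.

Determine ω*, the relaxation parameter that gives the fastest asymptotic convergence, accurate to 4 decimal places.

B_J for the 159×159 system has eigenvalues cos(kπ/160); ρ_J = cos(π/160) = 0.9998.
root = sin(π/160) = 0.01963  (since 1−cos² = sin²).
So ω* = 2/1.01963 = 1.9615 (Young).
ρ(B_{ω*}) = ω*−1 = 0.9615

ω* = 1.9615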